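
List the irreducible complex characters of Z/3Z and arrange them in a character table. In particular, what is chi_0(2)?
Character table of Z/3Z (irreps indexed chi_0,...,chi_2 with chi_k(m) = zeta_3^(k*m), zeta_3 = exp(2*pi*i/3)):
  irrep \ class  {0} (size 1)  {1} (size 1)    {2} (size 1)  
  chi_0          1             1               1             
  chi_1          1             exp(2*I*pi/3)   exp(-2*I*pi/3)
  chi_2          1             exp(-2*I*pi/3)  exp(2*I*pi/3) 

Spot check: chi_0(2) = zeta_3^(0*2) = zeta_3^0 = 1.

Explanation: Z/3Z is abelian, so all 3 irreducible complex representations are 1-dimensional. They are given by chi_k(m) = zeta_3^(k*m) for k = 0,...,2. Row orthogonality: sum_m chi_k(m) conj(chi_l(m)) = 3 * [k = l].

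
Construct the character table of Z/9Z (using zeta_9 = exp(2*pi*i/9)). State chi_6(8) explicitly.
Character table of Z/9Z (irreps indexed chi_0,...,chi_8 with chi_k(m) = zeta_9^(k*m), zeta_9 = exp(2*pi*i/9)):
  irrep \ class  {0} (size 1)  {1} (size 1)    {2} (size 1)    {3} (size 1)    {4} (size 1)    {5} (size 1)    {6} (size 1)    {7} (size 1)    {8} (size 1)  
  chi_0          1             1               1               1               1               1               1               1               1             
  chi_1          1             exp(2*I*pi/9)   exp(4*I*pi/9)   exp(2*I*pi/3)   exp(8*I*pi/9)   exp(-8*I*pi/9)  exp(-2*I*pi/3)  exp(-4*I*pi/9)  exp(-2*I*pi/9)
  chi_2          1             exp(4*I*pi/9)   exp(8*I*pi/9)   exp(-2*I*pi/3)  exp(-2*I*pi/9)  exp(2*I*pi/9)   exp(2*I*pi/3)   exp(-8*I*pi/9)  exp(-4*I*pi/9)
  chi_3          1             exp(2*I*pi/3)   exp(-2*I*pi/3)  1               exp(2*I*pi/3)   exp(-2*I*pi/3)  1               exp(2*I*pi/3)   exp(-2*I*pi/3)
  chi_4          1             exp(8*I*pi/9)   exp(-2*I*pi/9)  exp(2*I*pi/3)   exp(-4*I*pi/9)  exp(4*I*pi/9)   exp(-2*I*pi/3)  exp(2*I*pi/9)   exp(-8*I*pi/9)
  chi_5          1             exp(-8*I*pi/9)  exp(2*I*pi/9)   exp(-2*I*pi/3)  exp(4*I*pi/9)   exp(-4*I*pi/9)  exp(2*I*pi/3)   exp(-2*I*pi/9)  exp(8*I*pi/9) 
  chi_6          1             exp(-2*I*pi/3)  exp(2*I*pi/3)   1               exp(-2*I*pi/3)  exp(2*I*pi/3)   1               exp(-2*I*pi/3)  exp(2*I*pi/3) 
  chi_7          1             exp(-4*I*pi/9)  exp(-8*I*pi/9)  exp(2*I*pi/3)   exp(2*I*pi/9)   exp(-2*I*pi/9)  exp(-2*I*pi/3)  exp(8*I*pi/9)   exp(4*I*pi/9) 
  chi_8          1             exp(-2*I*pi/9)  exp(-4*I*pi/9)  exp(-2*I*pi/3)  exp(-8*I*pi/9)  exp(8*I*pi/9)   exp(2*I*pi/3)   exp(4*I*pi/9)   exp(2*I*pi/9) 

Spot check: chi_6(8) = zeta_9^(6*8) = zeta_9^48 = exp(2*I*pi/3).

Argument: Z/9Z is abelian, so all 9 irreducible complex representations are 1-dimensional. They are given by chi_k(m) = zeta_9^(k*m) for k = 0,...,8. Row orthogonality: sum_m chi_k(m) conj(chi_l(m)) = 9 * [k = l].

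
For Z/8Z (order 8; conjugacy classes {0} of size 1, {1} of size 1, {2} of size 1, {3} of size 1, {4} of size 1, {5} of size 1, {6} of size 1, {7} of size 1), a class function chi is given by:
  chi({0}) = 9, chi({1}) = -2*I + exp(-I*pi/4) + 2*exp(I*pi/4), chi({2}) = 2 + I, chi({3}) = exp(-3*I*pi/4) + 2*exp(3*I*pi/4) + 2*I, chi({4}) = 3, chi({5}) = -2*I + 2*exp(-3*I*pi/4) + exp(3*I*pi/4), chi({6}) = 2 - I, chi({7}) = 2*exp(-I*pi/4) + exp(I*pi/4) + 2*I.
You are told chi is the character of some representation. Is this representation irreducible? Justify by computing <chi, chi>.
Not irreducible (reducible): <chi, chi> = 17 > 1.

Proof sketch: <chi, chi> = (1/|G|) sum_C |C| * |chi(C)|^2 = (1/8)[1*|9|^2 + 1*|-2*I + exp(-I*pi/4) + 2*exp(I*pi/4)|^2 + 1*|2 + I|^2 + 1*|exp(-3*I*pi/4) + 2*exp(3*I*pi/4) + 2*I|^2 + 1*|3|^2 + 1*|-2*I + 2*exp(-3*I*pi/4) + exp(3*I*pi/4)|^2 + 1*|2 - I|^2 + 1*|2*exp(-I*pi/4) + exp(I*pi/4) + 2*I|^2]
  = (1/8)[(81) + (9 - 2*exp(I*pi/4) + 2*exp(3*I*pi/4)) + (5) + (9 + 2*exp(-I*pi/4) - 2*exp(-3*I*pi/4)) + (9) + (9 + 2*exp(-I*pi/4) - 2*exp(-3*I*pi/4)) + (5) + (9 - 2*exp(I*pi/4) + 2*exp(3*I*pi/4))] = 136/8 = 17.
(Exp terms are combined using exp(i*s)*conj(exp(i*t)) = exp(i*(s-t)), and sums of them are collapsed using the identity that for every m > 1 the m distinct m-th roots of unity sum to 0, e.g. 1 + exp(2*I*pi/3) + exp(-2*I*pi/3) = 0.)
A character is irreducible iff <chi, chi> = 1, so this representation is reducible.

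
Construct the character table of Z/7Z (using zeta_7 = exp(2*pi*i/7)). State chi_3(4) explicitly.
Character table of Z/7Z (irreps indexed chi_0,...,chi_6 with chi_k(m) = zeta_7^(k*m), zeta_7 = exp(2*pi*i/7)):
  irrep \ class  {0} (size 1)  {1} (size 1)    {2} (size 1)    {3} (size 1)    {4} (size 1)    {5} (size 1)    {6} (size 1)  
  chi_0          1             1               1               1               1               1               1             
  chi_1          1             exp(2*I*pi/7)   exp(4*I*pi/7)   exp(6*I*pi/7)   exp(-6*I*pi/7)  exp(-4*I*pi/7)  exp(-2*I*pi/7)
  chi_2          1             exp(4*I*pi/7)   exp(-6*I*pi/7)  exp(-2*I*pi/7)  exp(2*I*pi/7)   exp(6*I*pi/7)   exp(-4*I*pi/7)
  chi_3          1             exp(6*I*pi/7)   exp(-2*I*pi/7)  exp(4*I*pi/7)   exp(-4*I*pi/7)  exp(2*I*pi/7)   exp(-6*I*pi/7)
  chi_4          1             exp(-6*I*pi/7)  exp(2*I*pi/7)   exp(-4*I*pi/7)  exp(4*I*pi/7)   exp(-2*I*pi/7)  exp(6*I*pi/7) 
  chi_5          1             exp(-4*I*pi/7)  exp(6*I*pi/7)   exp(2*I*pi/7)   exp(-2*I*pi/7)  exp(-6*I*pi/7)  exp(4*I*pi/7) 
  chi_6          1             exp(-2*I*pi/7)  exp(-4*I*pi/7)  exp(-6*I*pi/7)  exp(6*I*pi/7)   exp(4*I*pi/7)   exp(2*I*pi/7) 

Spot check: chi_3(4) = zeta_7^(3*4) = zeta_7^12 = exp(-4*I*pi/7).

Reasoning: Z/7Z is abelian, so all 7 irreducible complex representations are 1-dimensional. They are given by chi_k(m) = zeta_7^(k*m) for k = 0,...,6. Row orthogonality: sum_m chi_k(m) conj(chi_l(m)) = 7 * [k = l].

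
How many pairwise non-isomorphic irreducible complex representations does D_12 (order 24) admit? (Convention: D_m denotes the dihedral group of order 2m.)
9

Justification: The number of irreducible complex representations of a finite group equals its number of conjugacy classes. D_12 has 9 conjugacy classes (n/2 + 3 for n even), so D_12 (order 24) has exactly 9 irreducible complex representations.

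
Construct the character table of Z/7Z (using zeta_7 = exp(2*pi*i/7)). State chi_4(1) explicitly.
Character table of Z/7Z (irreps indexed chi_0,...,chi_6 with chi_k(m) = zeta_7^(k*m), zeta_7 = exp(2*pi*i/7)):
  irrep \ class  {0} (size 1)  {1} (size 1)    {2} (size 1)    {3} (size 1)    {4} (size 1)    {5} (size 1)    {6} (size 1)  
  chi_0          1             1               1               1               1               1               1             
  chi_1          1             exp(2*I*pi/7)   exp(4*I*pi/7)   exp(6*I*pi/7)   exp(-6*I*pi/7)  exp(-4*I*pi/7)  exp(-2*I*pi/7)
  chi_2          1             exp(4*I*pi/7)   exp(-6*I*pi/7)  exp(-2*I*pi/7)  exp(2*I*pi/7)   exp(6*I*pi/7)   exp(-4*I*pi/7)
  chi_3          1             exp(6*I*pi/7)   exp(-2*I*pi/7)  exp(4*I*pi/7)   exp(-4*I*pi/7)  exp(2*I*pi/7)   exp(-6*I*pi/7)
  chi_4          1             exp(-6*I*pi/7)  exp(2*I*pi/7)   exp(-4*I*pi/7)  exp(4*I*pi/7)   exp(-2*I*pi/7)  exp(6*I*pi/7) 
  chi_5          1             exp(-4*I*pi/7)  exp(6*I*pi/7)   exp(2*I*pi/7)   exp(-2*I*pi/7)  exp(-6*I*pi/7)  exp(4*I*pi/7) 
  chi_6          1             exp(-2*I*pi/7)  exp(-4*I*pi/7)  exp(-6*I*pi/7)  exp(6*I*pi/7)   exp(4*I*pi/7)   exp(2*I*pi/7) 

Spot check: chi_4(1) = zeta_7^(4*1) = zeta_7^4 = exp(-6*I*pi/7).

Derivation: Z/7Z is abelian, so all 7 irreducible complex representations are 1-dimensional. They are given by chi_k(m) = zeta_7^(k*m) for k = 0,...,6. Row orthogonality: sum_m chi_k(m) conj(chi_l(m)) = 7 * [k = l].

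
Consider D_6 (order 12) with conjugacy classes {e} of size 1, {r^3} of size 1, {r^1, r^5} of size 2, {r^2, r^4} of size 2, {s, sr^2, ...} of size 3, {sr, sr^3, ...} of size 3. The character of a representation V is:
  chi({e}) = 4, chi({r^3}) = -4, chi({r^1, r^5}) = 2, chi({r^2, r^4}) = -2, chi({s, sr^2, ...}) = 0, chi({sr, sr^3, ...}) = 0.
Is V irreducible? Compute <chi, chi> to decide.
Not irreducible (reducible): <chi, chi> = 4 > 1.

<chi, chi> = (1/|G|) sum_C |C| * |chi(C)|^2 = (1/12)[1*|4|^2 + 1*|-4|^2 + 2*|2|^2 + 2*|-2|^2 + 3*|0|^2 + 3*|0|^2]
  = (1/12)[(16) + (16) + (8) + (8) + (0) + (0)] = 48/12 = 4.
A character is irreducible iff <chi, chi> = 1, so this representation is reducible.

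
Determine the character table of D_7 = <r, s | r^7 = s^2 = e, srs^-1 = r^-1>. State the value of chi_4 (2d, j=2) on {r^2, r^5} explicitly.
Conjugacy classes: {e} of size 1, {r^1, r^6} of size 2, {r^2, r^5} of size 2, {r^3, r^4} of size 2, {s, sr, ..., sr^6} of size 7.
Character table:
  irrep \ class              {e} (size 1)  {r^1, r^6} (size 2)  {r^2, r^5} (size 2)  {r^3, r^4} (size 2)  {s, sr, ..., sr^6} (size 7)
  chi_1 (triv)               1             1                    1                    1                    1                          
  chi_2 (sign: r->1, s->-1)  1             1                    1                    1                    -1                         
  chi_3 (2d, j=1)            2             2*cos(2*pi/7)        -2*cos(3*pi/7)       -2*cos(pi/7)         0                          
  chi_4 (2d, j=2)            2             -2*cos(3*pi/7)       -2*cos(pi/7)         2*cos(2*pi/7)        0                          
  chi_5 (2d, j=3)            2             -2*cos(pi/7)         2*cos(2*pi/7)        -2*cos(3*pi/7)       0                          

Spot check: chi_4 (2d, j=2) on {r^2, r^5} = -2*cos(pi/7).

D_7 has order 2*7 = 14 with 5 conjugacy classes, hence 5 irreducibles. Sum of squared dims 1 + 1 + 4 + 4 + 4 = 14 = |G|. Linear characters come from the abelianisation; the 2-dimensional irreps have character r^k -> 2*cos(2*pi*j*k/7), reflections -> 0.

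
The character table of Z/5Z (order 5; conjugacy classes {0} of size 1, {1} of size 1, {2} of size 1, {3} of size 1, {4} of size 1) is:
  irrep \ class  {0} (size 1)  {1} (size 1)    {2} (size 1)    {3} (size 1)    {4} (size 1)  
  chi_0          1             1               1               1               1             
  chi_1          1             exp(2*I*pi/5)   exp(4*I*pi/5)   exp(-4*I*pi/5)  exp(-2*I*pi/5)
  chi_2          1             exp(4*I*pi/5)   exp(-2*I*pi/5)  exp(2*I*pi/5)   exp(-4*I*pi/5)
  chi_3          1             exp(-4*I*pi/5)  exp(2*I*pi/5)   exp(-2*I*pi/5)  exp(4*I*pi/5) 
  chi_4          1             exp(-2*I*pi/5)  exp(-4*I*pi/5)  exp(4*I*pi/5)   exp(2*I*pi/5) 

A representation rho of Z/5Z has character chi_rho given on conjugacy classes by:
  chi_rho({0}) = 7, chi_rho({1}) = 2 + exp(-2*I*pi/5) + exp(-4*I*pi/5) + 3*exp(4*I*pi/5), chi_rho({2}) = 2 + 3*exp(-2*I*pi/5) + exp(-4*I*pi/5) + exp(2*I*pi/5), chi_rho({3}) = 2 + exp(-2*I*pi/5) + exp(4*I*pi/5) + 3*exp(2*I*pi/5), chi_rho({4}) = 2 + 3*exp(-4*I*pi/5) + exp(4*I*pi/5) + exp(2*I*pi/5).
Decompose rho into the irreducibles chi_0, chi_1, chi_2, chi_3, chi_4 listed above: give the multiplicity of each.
Multiplicities: chi_0: 2, chi_1: 0, chi_2: 3, chi_3: 1, chi_4: 1.

Justification: Use <chi_rho, chi> = (1/|G|) sum_C |C| * chi_rho(C) * conj(chi(C)) with |G| = 5 for each irreducible chi in the table:
  <chi_rho, chi_0> = (1/5)[1*(7)*conj(1) + 1*(2 + exp(-2*I*pi/5) + exp(-4*I*pi/5) + 3*exp(4*I*pi/5))*conj(1) + 1*(2 + 3*exp(-2*I*pi/5) + exp(-4*I*pi/5) + exp(2*I*pi/5))*conj(1) + 1*(2 + exp(-2*I*pi/5) + exp(4*I*pi/5) + 3*exp(2*I*pi/5))*conj(1) + 1*(2 + 3*exp(-4*I*pi/5) + exp(4*I*pi/5) + exp(2*I*pi/5))*conj(1)]
      = (1/5)[(7) + (2 + exp(-2*I*pi/5) + exp(-4*I*pi/5) + 3*exp(4*I*pi/5)) + (2 + 3*exp(-2*I*pi/5) + exp(-4*I*pi/5) + exp(2*I*pi/5)) + (2 + exp(-2*I*pi/5) + exp(4*I*pi/5) + 3*exp(2*I*pi/5)) + (2 + 3*exp(-4*I*pi/5) + exp(4*I*pi/5) + exp(2*I*pi/5))] = 10/5 = 2
  <chi_rho, chi_1> = (1/5)[1*(7)*conj(1) + 1*(2 + exp(-2*I*pi/5) + exp(-4*I*pi/5) + 3*exp(4*I*pi/5))*conj(exp(2*I*pi/5)) + 1*(2 + 3*exp(-2*I*pi/5) + exp(-4*I*pi/5) + exp(2*I*pi/5))*conj(exp(4*I*pi/5)) + 1*(2 + exp(-2*I*pi/5) + exp(4*I*pi/5) + 3*exp(2*I*pi/5))*conj(exp(-4*I*pi/5)) + 1*(2 + 3*exp(-4*I*pi/5) + exp(4*I*pi/5) + exp(2*I*pi/5))*conj(exp(-2*I*pi/5))]
      = (1/5)[(7) + (2*exp(-2*I*pi/5) + exp(-4*I*pi/5) + exp(4*I*pi/5) + 3*exp(2*I*pi/5)) + (2*exp(-4*I*pi/5) + exp(-2*I*pi/5) + exp(2*I*pi/5) + 3*exp(4*I*pi/5)) + (3*exp(-4*I*pi/5) + exp(-2*I*pi/5) + exp(2*I*pi/5) + 2*exp(4*I*pi/5)) + (3*exp(-2*I*pi/5) + exp(-4*I*pi/5) + exp(4*I*pi/5) + 2*exp(2*I*pi/5))] = 0/5 = 0
  <chi_rho, chi_2> = (1/5)[1*(7)*conj(1) + 1*(2 + exp(-2*I*pi/5) + exp(-4*I*pi/5) + 3*exp(4*I*pi/5))*conj(exp(4*I*pi/5)) + 1*(2 + 3*exp(-2*I*pi/5) + exp(-4*I*pi/5) + exp(2*I*pi/5))*conj(exp(-2*I*pi/5)) + 1*(2 + exp(-2*I*pi/5) + exp(4*I*pi/5) + 3*exp(2*I*pi/5))*conj(exp(2*I*pi/5)) + 1*(2 + 3*exp(-4*I*pi/5) + exp(4*I*pi/5) + exp(2*I*pi/5))*conj(exp(-4*I*pi/5))]
      = (1/5)[(7) + (3 + 2*exp(-4*I*pi/5) + exp(4*I*pi/5) + exp(2*I*pi/5)) + (3 + exp(-2*I*pi/5) + exp(4*I*pi/5) + 2*exp(2*I*pi/5)) + (3 + 2*exp(-2*I*pi/5) + exp(-4*I*pi/5) + exp(2*I*pi/5)) + (3 + exp(-2*I*pi/5) + exp(-4*I*pi/5) + 2*exp(4*I*pi/5))] = 15/5 = 3
  <chi_rho, chi_3> = (1/5)[1*(7)*conj(1) + 1*(2 + exp(-2*I*pi/5) + exp(-4*I*pi/5) + 3*exp(4*I*pi/5))*conj(exp(-4*I*pi/5)) + 1*(2 + 3*exp(-2*I*pi/5) + exp(-4*I*pi/5) + exp(2*I*pi/5))*conj(exp(2*I*pi/5)) + 1*(2 + exp(-2*I*pi/5) + exp(4*I*pi/5) + 3*exp(2*I*pi/5))*conj(exp(-2*I*pi/5)) + 1*(2 + 3*exp(-4*I*pi/5) + exp(4*I*pi/5) + exp(2*I*pi/5))*conj(exp(4*I*pi/5))]
      = (1/5)[(7) + (1 + 3*exp(-2*I*pi/5) + exp(2*I*pi/5) + 2*exp(4*I*pi/5)) + (1 + 2*exp(-2*I*pi/5) + 3*exp(-4*I*pi/5) + exp(4*I*pi/5)) + (1 + exp(-4*I*pi/5) + 3*exp(4*I*pi/5) + 2*exp(2*I*pi/5)) + (1 + 2*exp(-4*I*pi/5) + exp(-2*I*pi/5) + 3*exp(2*I*pi/5))] = 5/5 = 1
  <chi_rho, chi_4> = (1/5)[1*(7)*conj(1) + 1*(2 + exp(-2*I*pi/5) + exp(-4*I*pi/5) + 3*exp(4*I*pi/5))*conj(exp(-2*I*pi/5)) + 1*(2 + 3*exp(-2*I*pi/5) + exp(-4*I*pi/5) + exp(2*I*pi/5))*conj(exp(-4*I*pi/5)) + 1*(2 + exp(-2*I*pi/5) + exp(4*I*pi/5) + 3*exp(2*I*pi/5))*conj(exp(4*I*pi/5)) + 1*(2 + 3*exp(-4*I*pi/5) + exp(4*I*pi/5) + exp(2*I*pi/5))*conj(exp(2*I*pi/5))]
      = (1/5)[(7) + (1 + 3*exp(-4*I*pi/5) + exp(-2*I*pi/5) + 2*exp(2*I*pi/5)) + (1 + exp(-4*I*pi/5) + 2*exp(4*I*pi/5) + 3*exp(2*I*pi/5)) + (1 + 3*exp(-2*I*pi/5) + 2*exp(-4*I*pi/5) + exp(4*I*pi/5)) + (1 + 2*exp(-2*I*pi/5) + exp(2*I*pi/5) + 3*exp(4*I*pi/5))] = 5/5 = 1
(Exp terms are combined using exp(i*s)*conj(exp(i*t)) = exp(i*(s-t)), and sums of them are collapsed using the identity that for every m > 1 the m distinct m-th roots of unity sum to 0, e.g. 1 + exp(2*I*pi/3) + exp(-2*I*pi/3) = 0.)
Dimension check: dim(rho) = sum (mult * dim) = 2*1 + 0*1 + 3*1 + 1*1 + 1*1 = 7 = chi_rho(e) = 7.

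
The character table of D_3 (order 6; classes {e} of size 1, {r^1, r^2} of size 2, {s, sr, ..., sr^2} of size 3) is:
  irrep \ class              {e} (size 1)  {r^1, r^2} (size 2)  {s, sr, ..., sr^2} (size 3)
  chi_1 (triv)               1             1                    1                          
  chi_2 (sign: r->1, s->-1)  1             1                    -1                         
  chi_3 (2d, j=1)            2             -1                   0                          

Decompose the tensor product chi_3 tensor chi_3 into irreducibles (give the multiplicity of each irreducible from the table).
chi_3 tensor chi_3 = chi_1 + chi_2 + chi_3 (all other irreducibles have multiplicity 0).

Proof sketch: The character of a tensor product is the pointwise product (chi_3 * chi_3)(C) = chi_3(C) * chi_3(C):
  {e}: (2)*(2), {r^1, r^2}: (-1)*(-1), {s, sr, ..., sr^2}: (0)*(0)
so (chi_3 * chi_3) takes values
  {e} -> 4, {r^1, r^2} -> 1, {s, sr, ..., sr^2} -> 0.
Now take the inner product of this character with each irreducible chi from the table, <chi_3*chi_3, chi> = (1/6) sum_C |C| (chi_3*chi_3)(C) conj(chi(C)):
  <chi_3*chi_3, chi_1> = (1/6)[1*(4)*conj(1) + 2*(1)*conj(1) + 3*(0)*conj(1)]
      = (1/6)[(4) + (2) + (0)] = 6/6 = 1
  <chi_3*chi_3, chi_2> = (1/6)[1*(4)*conj(1) + 2*(1)*conj(1) + 3*(0)*conj(-1)]
      = (1/6)[(4) + (2) + (0)] = 6/6 = 1
  <chi_3*chi_3, chi_3> = (1/6)[1*(4)*conj(2) + 2*(1)*conj(-1) + 3*(0)*conj(0)]
      = (1/6)[(8) + (-2) + (0)] = 6/6 = 1
Hence the multiplicities are chi_1: 1, chi_2: 1, chi_3: 1. Dimension check: dim(chi_3)*dim(chi_3) = 2*2 = 4 and sum (mult * dim) = 1*1 + 1*1 + 1*2 = 4.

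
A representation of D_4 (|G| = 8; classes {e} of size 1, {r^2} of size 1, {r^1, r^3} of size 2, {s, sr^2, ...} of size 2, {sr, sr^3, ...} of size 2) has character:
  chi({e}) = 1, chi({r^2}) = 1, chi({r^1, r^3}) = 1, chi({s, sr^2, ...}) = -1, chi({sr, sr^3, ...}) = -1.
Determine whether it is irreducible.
Irreducible: <chi, chi> = 1.

Working: <chi, chi> = (1/|G|) sum_C |C| * |chi(C)|^2 = (1/8)[1*|1|^2 + 1*|1|^2 + 2*|1|^2 + 2*|-1|^2 + 2*|-1|^2]
  = (1/8)[(1) + (1) + (2) + (2) + (2)] = 8/8 = 1.
A character is irreducible iff <chi, chi> = 1, so this representation is irreducible.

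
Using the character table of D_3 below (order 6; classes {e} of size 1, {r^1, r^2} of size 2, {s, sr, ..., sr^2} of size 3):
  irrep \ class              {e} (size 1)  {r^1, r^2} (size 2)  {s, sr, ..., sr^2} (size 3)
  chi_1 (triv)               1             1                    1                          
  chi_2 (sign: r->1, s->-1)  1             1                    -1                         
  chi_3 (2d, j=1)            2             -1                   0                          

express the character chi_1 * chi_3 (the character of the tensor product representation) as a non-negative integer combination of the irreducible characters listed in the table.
chi_1 tensor chi_3 = chi_3 (all other irreducibles have multiplicity 0).

Working: The character of a tensor product is the pointwise product (chi_1 * chi_3)(C) = chi_1(C) * chi_3(C):
  {e}: (1)*(2), {r^1, r^2}: (1)*(-1), {s, sr, ..., sr^2}: (1)*(0)
so (chi_1 * chi_3) takes values
  {e} -> 2, {r^1, r^2} -> -1, {s, sr, ..., sr^2} -> 0.
Now take the inner product of this character with each irreducible chi from the table, <chi_1*chi_3, chi> = (1/6) sum_C |C| (chi_1*chi_3)(C) conj(chi(C)):
  <chi_1*chi_3, chi_1> = (1/6)[1*(2)*conj(1) + 2*(-1)*conj(1) + 3*(0)*conj(1)]
      = (1/6)[(2) + (-2) + (0)] = 0/6 = 0
  <chi_1*chi_3, chi_2> = (1/6)[1*(2)*conj(1) + 2*(-1)*conj(1) + 3*(0)*conj(-1)]
      = (1/6)[(2) + (-2) + (0)] = 0/6 = 0
  <chi_1*chi_3, chi_3> = (1/6)[1*(2)*conj(2) + 2*(-1)*conj(-1) + 3*(0)*conj(0)]
      = (1/6)[(4) + (2) + (0)] = 6/6 = 1
Hence the multiplicities are chi_3: 1. Dimension check: dim(chi_1)*dim(chi_3) = 1*2 = 2 and sum (mult * dim) = 1*2 = 2.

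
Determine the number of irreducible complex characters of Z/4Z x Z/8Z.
32

Explanation: The number of irreducible complex representations of a finite group equals its number of conjugacy classes. Z/4Z x Z/8Z is abelian of order 32, so every element is its own conjugacy class: 32 classes, so Z/4Z x Z/8Z (order 32) has exactly 32 irreducible complex representations.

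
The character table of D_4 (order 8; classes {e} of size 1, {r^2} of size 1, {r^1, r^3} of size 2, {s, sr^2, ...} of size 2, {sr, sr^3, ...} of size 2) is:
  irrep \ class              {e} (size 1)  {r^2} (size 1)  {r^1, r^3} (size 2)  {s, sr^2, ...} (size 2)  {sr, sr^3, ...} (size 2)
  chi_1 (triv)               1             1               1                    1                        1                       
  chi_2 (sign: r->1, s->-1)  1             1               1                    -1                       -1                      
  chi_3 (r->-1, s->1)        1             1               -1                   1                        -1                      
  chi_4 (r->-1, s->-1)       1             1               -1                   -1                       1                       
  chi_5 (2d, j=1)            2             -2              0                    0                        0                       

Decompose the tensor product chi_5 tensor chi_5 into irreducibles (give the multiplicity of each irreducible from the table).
chi_5 tensor chi_5 = chi_1 + chi_2 + chi_3 + chi_4 (all other irreducibles have multiplicity 0).

Justification: The character of a tensor product is the pointwise product (chi_5 * chi_5)(C) = chi_5(C) * chi_5(C):
  {e}: (2)*(2), {r^2}: (-2)*(-2), {r^1, r^3}: (0)*(0), {s, sr^2, ...}: (0)*(0), {sr, sr^3, ...}: (0)*(0)
so (chi_5 * chi_5) takes values
  {e} -> 4, {r^2} -> 4, {r^1, r^3} -> 0, {s, sr^2, ...} -> 0, {sr, sr^3, ...} -> 0.
Now take the inner product of this character with each irreducible chi from the table, <chi_5*chi_5, chi> = (1/8) sum_C |C| (chi_5*chi_5)(C) conj(chi(C)):
  <chi_5*chi_5, chi_1> = (1/8)[1*(4)*conj(1) + 1*(4)*conj(1) + 2*(0)*conj(1) + 2*(0)*conj(1) + 2*(0)*conj(1)]
      = (1/8)[(4) + (4) + (0) + (0) + (0)] = 8/8 = 1
  <chi_5*chi_5, chi_2> = (1/8)[1*(4)*conj(1) + 1*(4)*conj(1) + 2*(0)*conj(1) + 2*(0)*conj(-1) + 2*(0)*conj(-1)]
      = (1/8)[(4) + (4) + (0) + (0) + (0)] = 8/8 = 1
  <chi_5*chi_5, chi_3> = (1/8)[1*(4)*conj(1) + 1*(4)*conj(1) + 2*(0)*conj(-1) + 2*(0)*conj(1) + 2*(0)*conj(-1)]
      = (1/8)[(4) + (4) + (0) + (0) + (0)] = 8/8 = 1
  <chi_5*chi_5, chi_4> = (1/8)[1*(4)*conj(1) + 1*(4)*conj(1) + 2*(0)*conj(-1) + 2*(0)*conj(-1) + 2*(0)*conj(1)]
      = (1/8)[(4) + (4) + (0) + (0) + (0)] = 8/8 = 1
  <chi_5*chi_5, chi_5> = (1/8)[1*(4)*conj(2) + 1*(4)*conj(-2) + 2*(0)*conj(0) + 2*(0)*conj(0) + 2*(0)*conj(0)]
      = (1/8)[(8) + (-8) + (0) + (0) + (0)] = 0/8 = 0
Hence the multiplicities are chi_1: 1, chi_2: 1, chi_3: 1, chi_4: 1. Dimension check: dim(chi_5)*dim(chi_5) = 2*2 = 4 and sum (mult * dim) = 1*1 + 1*1 + 1*1 + 1*1 = 4.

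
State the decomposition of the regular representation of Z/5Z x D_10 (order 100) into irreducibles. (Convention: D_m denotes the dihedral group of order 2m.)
Each irreducible V_i of dimension d_i appears with multiplicity d_i, i.e. rho_reg = (direct sum over all irreducibles V_i) d_i V_i. The irreducible dimensions for Z/5Z x D_10 are 1, 1, 1, 1, 1, 1, 1, 1, 1, 1, 1, 1, 1, 1, 1, 1, 1, 1, 1, 1, 2, 2, 2, 2, 2, 2, 2, 2, 2, 2, 2, 2, 2, 2, 2, 2, 2, 2, 2, 2: 20 irreducibles of dimension 1, each with multiplicity 1; 20 irreducibles of dimension 2, each with multiplicity 2. Total dimension 20*1*1 + 20*2*2 = 100 = |G|.

Argument: General theorem: in the regular representation of a finite group G, each irreducible appears with multiplicity equal to its dimension. Check: dim(rho_reg) = sum d_i^2 = 1 + 1 + 1 + 1 + 1 + 1 + 1 + 1 + 1 + 1 + 1 + 1 + 1 + 1 + 1 + 1 + 1 + 1 + 1 + 1 + 4 + 4 + 4 + 4 + 4 + 4 + 4 + 4 + 4 + 4 + 4 + 4 + 4 + 4 + 4 + 4 + 4 + 4 + 4 + 4 = 100 = |G|.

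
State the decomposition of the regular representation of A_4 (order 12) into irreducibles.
Each irreducible V_i of dimension d_i appears with multiplicity d_i, i.e. rho_reg = (direct sum over all irreducibles V_i) d_i V_i. The irreducible dimensions for A_4 are 1, 1, 1, 3: 3 irreducibles of dimension 1, each with multiplicity 1; 1 irreducible of dimension 3, with multiplicity 3. Total dimension 3*1*1 + 1*3*3 = 12 = |G|.

Working: General theorem: in the regular representation of a finite group G, each irreducible appears with multiplicity equal to its dimension. Check: dim(rho_reg) = sum d_i^2 = 1 + 1 + 1 + 9 = 12 = |G|.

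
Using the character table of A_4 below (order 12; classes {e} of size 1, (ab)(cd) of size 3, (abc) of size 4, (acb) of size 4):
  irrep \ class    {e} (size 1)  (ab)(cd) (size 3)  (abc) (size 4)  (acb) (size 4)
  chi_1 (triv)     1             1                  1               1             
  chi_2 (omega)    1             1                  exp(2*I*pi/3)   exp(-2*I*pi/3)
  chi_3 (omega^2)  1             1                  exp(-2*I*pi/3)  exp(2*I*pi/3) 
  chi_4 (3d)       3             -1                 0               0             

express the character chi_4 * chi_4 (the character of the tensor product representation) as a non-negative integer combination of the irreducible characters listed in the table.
chi_4 tensor chi_4 = chi_1 + chi_2 + chi_3 + 2*chi_4 (all other irreducibles have multiplicity 0).

Proof sketch: The character of a tensor product is the pointwise product (chi_4 * chi_4)(C) = chi_4(C) * chi_4(C):
  {e}: (3)*(3), (ab)(cd): (-1)*(-1), (abc): (0)*(0), (acb): (0)*(0)
so (chi_4 * chi_4) takes values
  {e} -> 9, (ab)(cd) -> 1, (abc) -> 0, (acb) -> 0.
Now take the inner product of this character with each irreducible chi from the table, <chi_4*chi_4, chi> = (1/12) sum_C |C| (chi_4*chi_4)(C) conj(chi(C)):
  <chi_4*chi_4, chi_1> = (1/12)[1*(9)*conj(1) + 3*(1)*conj(1) + 4*(0)*conj(1) + 4*(0)*conj(1)]
      = (1/12)[(9) + (3) + (0) + (0)] = 12/12 = 1
  <chi_4*chi_4, chi_2> = (1/12)[1*(9)*conj(1) + 3*(1)*conj(1) + 4*(0)*conj(exp(2*I*pi/3)) + 4*(0)*conj(exp(-2*I*pi/3))]
      = (1/12)[(9) + (3) + (0) + (0)] = 12/12 = 1
  <chi_4*chi_4, chi_3> = (1/12)[1*(9)*conj(1) + 3*(1)*conj(1) + 4*(0)*conj(exp(-2*I*pi/3)) + 4*(0)*conj(exp(2*I*pi/3))]
      = (1/12)[(9) + (3) + (0) + (0)] = 12/12 = 1
  <chi_4*chi_4, chi_4> = (1/12)[1*(9)*conj(3) + 3*(1)*conj(-1) + 4*(0)*conj(0) + 4*(0)*conj(0)]
      = (1/12)[(27) + (-3) + (0) + (0)] = 24/12 = 2
(Exp terms are combined using exp(i*s)*conj(exp(i*t)) = exp(i*(s-t)), and sums of them are collapsed using the identity that for every m > 1 the m distinct m-th roots of unity sum to 0, e.g. 1 + exp(2*I*pi/3) + exp(-2*I*pi/3) = 0.)
Hence the multiplicities are chi_1: 1, chi_2: 1, chi_3: 1, chi_4: 2. Dimension check: dim(chi_4)*dim(chi_4) = 3*3 = 9 and sum (mult * dim) = 1*1 + 1*1 + 1*1 + 2*3 = 9.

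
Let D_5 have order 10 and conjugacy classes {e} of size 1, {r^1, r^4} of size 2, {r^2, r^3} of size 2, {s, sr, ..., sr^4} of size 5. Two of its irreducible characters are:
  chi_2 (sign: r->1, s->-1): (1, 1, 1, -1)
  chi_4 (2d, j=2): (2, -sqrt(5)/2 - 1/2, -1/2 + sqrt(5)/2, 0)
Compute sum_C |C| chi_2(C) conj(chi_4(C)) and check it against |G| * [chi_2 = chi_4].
Sum = 0; so <chi_2, chi_4> = 0 (distinct irreducibles are orthogonal).

Reasoning: Compute term by term over conjugacy classes (|C| * chi_2(C) * conj(chi_4(C))):
  1*(1)*conj(2) + 2*(1)*conj(-sqrt(5)/2 - 1/2) + 2*(1)*conj(-1/2 + sqrt(5)/2) + 5*(-1)*conj(0)
  = (2) + (-sqrt(5) - 1) + (-1 + sqrt(5)) + (0)
  = 0.
Dividing by |G| = 10 gives 0/10 = 0, matching the row-orthogonality relation <chi_2, chi_4> = [chi_2 = chi_4].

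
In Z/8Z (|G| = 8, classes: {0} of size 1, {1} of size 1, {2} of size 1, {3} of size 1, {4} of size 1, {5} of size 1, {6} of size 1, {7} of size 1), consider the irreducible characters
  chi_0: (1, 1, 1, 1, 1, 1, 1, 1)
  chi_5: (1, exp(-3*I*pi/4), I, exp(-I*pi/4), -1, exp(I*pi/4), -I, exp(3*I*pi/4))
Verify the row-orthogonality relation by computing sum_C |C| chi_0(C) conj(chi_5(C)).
Sum = 0; so <chi_0, chi_5> = 0 (distinct irreducibles are orthogonal).

Reasoning: Compute term by term over conjugacy classes (|C| * chi_0(C) * conj(chi_5(C))):
  1*(1)*conj(1) + 1*(1)*conj(exp(-3*I*pi/4)) + 1*(1)*conj(I) + 1*(1)*conj(exp(-I*pi/4)) + 1*(1)*conj(-1) + 1*(1)*conj(exp(I*pi/4)) + 1*(1)*conj(-I) + 1*(1)*conj(exp(3*I*pi/4))
  = (1) + (exp(3*I*pi/4)) + (-I) + (exp(I*pi/4)) + (-1) + (exp(-I*pi/4)) + (I) + (exp(-3*I*pi/4))
  = 0.
(Exp terms are combined using exp(i*s)*conj(exp(i*t)) = exp(i*(s-t)), and sums of them are collapsed using the identity that for every m > 1 the m distinct m-th roots of unity sum to 0, e.g. 1 + exp(2*I*pi/3) + exp(-2*I*pi/3) = 0.)
Dividing by |G| = 8 gives 0/8 = 0, matching the row-orthogonality relation <chi_0, chi_5> = [chi_0 = chi_5].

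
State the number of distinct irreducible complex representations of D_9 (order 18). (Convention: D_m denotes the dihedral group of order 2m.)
6

Derivation: The number of irreducible complex representations of a finite group equals its number of conjugacy classes. D_9 has 6 conjugacy classes ((n+3)/2 for n odd), so D_9 (order 18) has exactly 6 irreducible complex representations.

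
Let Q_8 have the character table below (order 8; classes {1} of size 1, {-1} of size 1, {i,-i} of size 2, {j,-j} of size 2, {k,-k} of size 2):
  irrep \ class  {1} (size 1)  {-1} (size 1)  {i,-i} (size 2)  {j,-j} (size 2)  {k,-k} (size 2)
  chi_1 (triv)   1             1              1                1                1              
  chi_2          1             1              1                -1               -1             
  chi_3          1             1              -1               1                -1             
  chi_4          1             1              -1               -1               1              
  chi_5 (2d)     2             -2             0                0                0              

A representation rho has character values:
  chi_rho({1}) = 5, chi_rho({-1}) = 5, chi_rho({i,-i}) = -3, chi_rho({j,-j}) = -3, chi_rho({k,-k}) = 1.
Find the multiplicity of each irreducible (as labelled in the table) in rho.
Multiplicities: chi_1: 0, chi_2: 1, chi_3: 1, chi_4: 3, chi_5: 0.

Solution. Use <chi_rho, chi> = (1/|G|) sum_C |C| * chi_rho(C) * conj(chi(C)) with |G| = 8 for each irreducible chi in the table:
  <chi_rho, chi_1> = (1/8)[1*(5)*conj(1) + 1*(5)*conj(1) + 2*(-3)*conj(1) + 2*(-3)*conj(1) + 2*(1)*conj(1)]
      = (1/8)[(5) + (5) + (-6) + (-6) + (2)] = 0/8 = 0
  <chi_rho, chi_2> = (1/8)[1*(5)*conj(1) + 1*(5)*conj(1) + 2*(-3)*conj(1) + 2*(-3)*conj(-1) + 2*(1)*conj(-1)]
      = (1/8)[(5) + (5) + (-6) + (6) + (-2)] = 8/8 = 1
  <chi_rho, chi_3> = (1/8)[1*(5)*conj(1) + 1*(5)*conj(1) + 2*(-3)*conj(-1) + 2*(-3)*conj(1) + 2*(1)*conj(-1)]
      = (1/8)[(5) + (5) + (6) + (-6) + (-2)] = 8/8 = 1
  <chi_rho, chi_4> = (1/8)[1*(5)*conj(1) + 1*(5)*conj(1) + 2*(-3)*conj(-1) + 2*(-3)*conj(-1) + 2*(1)*conj(1)]
      = (1/8)[(5) + (5) + (6) + (6) + (2)] = 24/8 = 3
  <chi_rho, chi_5> = (1/8)[1*(5)*conj(2) + 1*(5)*conj(-2) + 2*(-3)*conj(0) + 2*(-3)*conj(0) + 2*(1)*conj(0)]
      = (1/8)[(10) + (-10) + (0) + (0) + (0)] = 0/8 = 0
Dimension check: dim(rho) = sum (mult * dim) = 0*1 + 1*1 + 1*1 + 3*1 + 0*2 = 5 = chi_rho(e) = 5.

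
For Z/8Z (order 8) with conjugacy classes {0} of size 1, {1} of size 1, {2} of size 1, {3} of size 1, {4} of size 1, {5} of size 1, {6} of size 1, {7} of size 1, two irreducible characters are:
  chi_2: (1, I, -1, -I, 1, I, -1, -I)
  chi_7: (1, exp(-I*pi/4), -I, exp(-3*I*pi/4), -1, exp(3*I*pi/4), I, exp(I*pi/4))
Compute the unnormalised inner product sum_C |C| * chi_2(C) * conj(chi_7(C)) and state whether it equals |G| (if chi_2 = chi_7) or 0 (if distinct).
Sum = 0; so <chi_2, chi_7> = 0 (distinct irreducibles are orthogonal).

Compute term by term over conjugacy classes (|C| * chi_2(C) * conj(chi_7(C))):
  1*(1)*conj(1) + 1*(I)*conj(exp(-I*pi/4)) + 1*(-1)*conj(-I) + 1*(-I)*conj(exp(-3*I*pi/4)) + 1*(1)*conj(-1) + 1*(I)*conj(exp(3*I*pi/4)) + 1*(-1)*conj(I) + 1*(-I)*conj(exp(I*pi/4))
  = (1) + (exp(3*I*pi/4)) + (-I) + (-exp(-3*I*pi/4)) + (-1) + (exp(-I*pi/4)) + (I) + (-exp(I*pi/4))
  = 0.
(Exp terms are combined using exp(i*s)*conj(exp(i*t)) = exp(i*(s-t)), and sums of them are collapsed using the identity that for every m > 1 the m distinct m-th roots of unity sum to 0, e.g. 1 + exp(2*I*pi/3) + exp(-2*I*pi/3) = 0.)
Dividing by |G| = 8 gives 0/8 = 0, matching the row-orthogonality relation <chi_2, chi_7> = [chi_2 = chi_7].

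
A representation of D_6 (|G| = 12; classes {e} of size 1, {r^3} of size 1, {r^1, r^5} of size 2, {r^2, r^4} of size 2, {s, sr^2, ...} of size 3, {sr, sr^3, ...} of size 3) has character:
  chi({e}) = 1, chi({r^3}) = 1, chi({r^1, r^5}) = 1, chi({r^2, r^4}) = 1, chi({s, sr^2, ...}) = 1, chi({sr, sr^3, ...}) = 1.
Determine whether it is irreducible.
Irreducible: <chi, chi> = 1.

Proof sketch: <chi, chi> = (1/|G|) sum_C |C| * |chi(C)|^2 = (1/12)[1*|1|^2 + 1*|1|^2 + 2*|1|^2 + 2*|1|^2 + 3*|1|^2 + 3*|1|^2]
  = (1/12)[(1) + (1) + (2) + (2) + (3) + (3)] = 12/12 = 1.
A character is irreducible iff <chi, chi> = 1, so this representation is irreducible.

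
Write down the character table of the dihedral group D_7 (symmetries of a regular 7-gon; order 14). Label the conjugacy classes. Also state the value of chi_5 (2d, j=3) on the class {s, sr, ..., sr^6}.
Conjugacy classes: {e} of size 1, {r^1, r^6} of size 2, {r^2, r^5} of size 2, {r^3, r^4} of size 2, {s, sr, ..., sr^6} of size 7.
Character table:
  irrep \ class              {e} (size 1)  {r^1, r^6} (size 2)  {r^2, r^5} (size 2)  {r^3, r^4} (size 2)  {s, sr, ..., sr^6} (size 7)
  chi_1 (triv)               1             1                    1                    1                    1                          
  chi_2 (sign: r->1, s->-1)  1             1                    1                    1                    -1                         
  chi_3 (2d, j=1)            2             2*cos(2*pi/7)        -2*cos(3*pi/7)       -2*cos(pi/7)         0                          
  chi_4 (2d, j=2)            2             -2*cos(3*pi/7)       -2*cos(pi/7)         2*cos(2*pi/7)        0                          
  chi_5 (2d, j=3)            2             -2*cos(pi/7)         2*cos(2*pi/7)        -2*cos(3*pi/7)       0                          

Spot check: chi_5 (2d, j=3) on {s, sr, ..., sr^6} = 0.

D_7 has order 2*7 = 14 with 5 conjugacy classes, hence 5 irreducibles. Sum of squared dims 1 + 1 + 4 + 4 + 4 = 14 = |G|. Linear characters come from the abelianisation; the 2-dimensional irreps have character r^k -> 2*cos(2*pi*j*k/7), reflections -> 0.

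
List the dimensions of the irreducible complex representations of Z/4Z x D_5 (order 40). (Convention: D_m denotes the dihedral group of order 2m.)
Dimensions: 1, 1, 1, 1, 1, 1, 1, 1, 2, 2, 2, 2, 2, 2, 2, 2

Argument: There are 16 irreducibles (= number of conjugacy classes). Their dimensions d_i satisfy sum d_i^2 = |G| = 40: 1 + 1 + 1 + 1 + 1 + 1 + 1 + 1 + 4 + 4 + 4 + 4 + 4 + 4 + 4 + 4 = 40. (For the product with Z/4Z: each of the 4 1-dim characters of Z/4Z tensors with each irrep of D_5, giving 4 copies of each D_5-dimension.)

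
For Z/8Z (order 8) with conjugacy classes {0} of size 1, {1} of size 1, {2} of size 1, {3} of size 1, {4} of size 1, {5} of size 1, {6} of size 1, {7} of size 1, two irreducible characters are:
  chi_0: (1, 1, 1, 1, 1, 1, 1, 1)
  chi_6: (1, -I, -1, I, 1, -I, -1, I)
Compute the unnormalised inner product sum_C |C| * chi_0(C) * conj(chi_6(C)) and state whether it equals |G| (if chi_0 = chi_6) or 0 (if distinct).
Sum = 0; so <chi_0, chi_6> = 0 (distinct irreducibles are orthogonal).

Derivation: Compute term by term over conjugacy classes (|C| * chi_0(C) * conj(chi_6(C))):
  1*(1)*conj(1) + 1*(1)*conj(-I) + 1*(1)*conj(-1) + 1*(1)*conj(I) + 1*(1)*conj(1) + 1*(1)*conj(-I) + 1*(1)*conj(-1) + 1*(1)*conj(I)
  = (1) + (I) + (-1) + (-I) + (1) + (I) + (-1) + (-I)
  = 0.
(Exp terms are combined using exp(i*s)*conj(exp(i*t)) = exp(i*(s-t)), and sums of them are collapsed using the identity that for every m > 1 the m distinct m-th roots of unity sum to 0, e.g. 1 + exp(2*I*pi/3) + exp(-2*I*pi/3) = 0.)
Dividing by |G| = 8 gives 0/8 = 0, matching the row-orthogonality relation <chi_0, chi_6> = [chi_0 = chi_6].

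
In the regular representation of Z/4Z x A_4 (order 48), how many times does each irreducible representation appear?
Each irreducible V_i of dimension d_i appears with multiplicity d_i, i.e. rho_reg = (direct sum over all irreducibles V_i) d_i V_i. The irreducible dimensions for Z/4Z x A_4 are 1, 1, 1, 1, 1, 1, 1, 1, 1, 1, 1, 1, 3, 3, 3, 3: 12 irreducibles of dimension 1, each with multiplicity 1; 4 irreducibles of dimension 3, each with multiplicity 3. Total dimension 12*1*1 + 4*3*3 = 48 = |G|.

Derivation: General theorem: in the regular representation of a finite group G, each irreducible appears with multiplicity equal to its dimension. Check: dim(rho_reg) = sum d_i^2 = 1 + 1 + 1 + 1 + 1 + 1 + 1 + 1 + 1 + 1 + 1 + 1 + 9 + 9 + 9 + 9 = 48 = |G|.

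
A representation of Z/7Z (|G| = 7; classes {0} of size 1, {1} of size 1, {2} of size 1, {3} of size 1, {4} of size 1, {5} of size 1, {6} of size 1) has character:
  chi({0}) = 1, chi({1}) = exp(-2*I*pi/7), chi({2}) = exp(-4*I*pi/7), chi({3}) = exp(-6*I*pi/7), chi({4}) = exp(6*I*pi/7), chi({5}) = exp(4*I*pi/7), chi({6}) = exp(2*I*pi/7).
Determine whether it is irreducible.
Irreducible: <chi, chi> = 1.

Argument: <chi, chi> = (1/|G|) sum_C |C| * |chi(C)|^2 = (1/7)[1*|1|^2 + 1*|exp(-2*I*pi/7)|^2 + 1*|exp(-4*I*pi/7)|^2 + 1*|exp(-6*I*pi/7)|^2 + 1*|exp(6*I*pi/7)|^2 + 1*|exp(4*I*pi/7)|^2 + 1*|exp(2*I*pi/7)|^2]
  = (1/7)[(1) + (1) + (1) + (1) + (1) + (1) + (1)] = 7/7 = 1.
(Exp terms are combined using exp(i*s)*conj(exp(i*t)) = exp(i*(s-t)), and sums of them are collapsed using the identity that for every m > 1 the m distinct m-th roots of unity sum to 0, e.g. 1 + exp(2*I*pi/3) + exp(-2*I*pi/3) = 0.)
A character is irreducible iff <chi, chi> = 1, so this representation is irreducible.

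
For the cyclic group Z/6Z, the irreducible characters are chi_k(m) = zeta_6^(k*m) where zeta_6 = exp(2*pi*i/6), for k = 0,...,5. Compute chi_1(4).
chi_1(4) = zeta_6^4 = exp(-2*I*pi/3)

Details: chi_1(4) = zeta_6^(1*4) = zeta_6^4. Since zeta_6^6 = 1, this equals zeta_6^4 = exp(2*pi*i*4/6) = exp(-2*I*pi/3).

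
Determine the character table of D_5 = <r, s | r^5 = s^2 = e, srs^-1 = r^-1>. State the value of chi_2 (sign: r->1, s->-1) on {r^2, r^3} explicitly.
Conjugacy classes: {e} of size 1, {r^1, r^4} of size 2, {r^2, r^3} of size 2, {s, sr, ..., sr^4} of size 5.
Character table:
  irrep \ class              {e} (size 1)  {r^1, r^4} (size 2)  {r^2, r^3} (size 2)  {s, sr, ..., sr^4} (size 5)
  chi_1 (triv)               1             1                    1                    1                          
  chi_2 (sign: r->1, s->-1)  1             1                    1                    -1                         
  chi_3 (2d, j=1)            2             -1/2 + sqrt(5)/2     -sqrt(5)/2 - 1/2     0                          
  chi_4 (2d, j=2)            2             -sqrt(5)/2 - 1/2     -1/2 + sqrt(5)/2     0                          

Spot check: chi_2 (sign: r->1, s->-1) on {r^2, r^3} = 1.

Reasoning: D_5 has order 2*5 = 10 with 4 conjugacy classes, hence 4 irreducibles. Sum of squared dims 1 + 1 + 4 + 4 = 10 = |G|. Linear characters come from the abelianisation; the 2-dimensional irreps have character r^k -> 2*cos(2*pi*j*k/5), reflections -> 0.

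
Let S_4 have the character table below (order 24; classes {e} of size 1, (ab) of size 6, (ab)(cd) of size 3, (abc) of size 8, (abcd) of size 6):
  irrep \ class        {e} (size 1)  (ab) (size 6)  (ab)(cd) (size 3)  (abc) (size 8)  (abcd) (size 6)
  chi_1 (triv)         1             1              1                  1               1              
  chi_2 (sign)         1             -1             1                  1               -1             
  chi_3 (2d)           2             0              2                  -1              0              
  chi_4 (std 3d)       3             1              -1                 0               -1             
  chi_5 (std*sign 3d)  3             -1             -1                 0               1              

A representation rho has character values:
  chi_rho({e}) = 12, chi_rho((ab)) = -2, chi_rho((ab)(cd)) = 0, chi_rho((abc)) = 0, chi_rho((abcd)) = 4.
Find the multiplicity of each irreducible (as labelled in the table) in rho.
Multiplicities: chi_1: 1, chi_2: 0, chi_3: 1, chi_4: 0, chi_5: 3.

Why: Use <chi_rho, chi> = (1/|G|) sum_C |C| * chi_rho(C) * conj(chi(C)) with |G| = 24 for each irreducible chi in the table:
  <chi_rho, chi_1> = (1/24)[1*(12)*conj(1) + 6*(-2)*conj(1) + 3*(0)*conj(1) + 8*(0)*conj(1) + 6*(4)*conj(1)]
      = (1/24)[(12) + (-12) + (0) + (0) + (24)] = 24/24 = 1
  <chi_rho, chi_2> = (1/24)[1*(12)*conj(1) + 6*(-2)*conj(-1) + 3*(0)*conj(1) + 8*(0)*conj(1) + 6*(4)*conj(-1)]
      = (1/24)[(12) + (12) + (0) + (0) + (-24)] = 0/24 = 0
  <chi_rho, chi_3> = (1/24)[1*(12)*conj(2) + 6*(-2)*conj(0) + 3*(0)*conj(2) + 8*(0)*conj(-1) + 6*(4)*conj(0)]
      = (1/24)[(24) + (0) + (0) + (0) + (0)] = 24/24 = 1
  <chi_rho, chi_4> = (1/24)[1*(12)*conj(3) + 6*(-2)*conj(1) + 3*(0)*conj(-1) + 8*(0)*conj(0) + 6*(4)*conj(-1)]
      = (1/24)[(36) + (-12) + (0) + (0) + (-24)] = 0/24 = 0
  <chi_rho, chi_5> = (1/24)[1*(12)*conj(3) + 6*(-2)*conj(-1) + 3*(0)*conj(-1) + 8*(0)*conj(0) + 6*(4)*conj(1)]
      = (1/24)[(36) + (12) + (0) + (0) + (24)] = 72/24 = 3
Dimension check: dim(rho) = sum (mult * dim) = 1*1 + 0*1 + 1*2 + 0*3 + 3*3 = 12 = chi_rho(e) = 12.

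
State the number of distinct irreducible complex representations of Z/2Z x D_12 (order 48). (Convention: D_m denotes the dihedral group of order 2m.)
18

Proof sketch: The number of irreducible complex representations of a finite group equals its number of conjugacy classes. For a direct product, #classes(G x H) = #classes(G) * #classes(H). Z/2Z has 2 classes (abelian), D_12 has 9 classes, so 2 * 9 = 18, so Z/2Z x D_12 (order 48) has exactly 18 irreducible complex representations.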